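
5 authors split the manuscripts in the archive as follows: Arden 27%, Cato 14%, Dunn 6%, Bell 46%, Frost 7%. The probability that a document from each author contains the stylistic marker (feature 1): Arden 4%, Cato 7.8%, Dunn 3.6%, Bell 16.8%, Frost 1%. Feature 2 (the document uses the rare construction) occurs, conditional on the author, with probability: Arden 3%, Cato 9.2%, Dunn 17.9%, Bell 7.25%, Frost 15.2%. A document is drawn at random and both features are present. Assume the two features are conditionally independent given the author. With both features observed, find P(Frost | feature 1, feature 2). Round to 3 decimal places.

0.014

Unnormalized posteriors (prior × likelihood):
  Arden: 0.27 × 0.04 × 0.03 = 0.000324
  Cato: 0.14 × 0.078 × 0.092 = 0.00100464
  Dunn: 0.06 × 0.036 × 0.179 = 0.00038664
  Bell: 0.46 × 0.168 × 0.0725 = 0.0056028
  Frost: 0.07 × 0.01 × 0.152 = 0.0001064
Sum = 0.00742448.
P(Frost | evidence) = 0.0001064 / 0.00742448 ≈ 0.014.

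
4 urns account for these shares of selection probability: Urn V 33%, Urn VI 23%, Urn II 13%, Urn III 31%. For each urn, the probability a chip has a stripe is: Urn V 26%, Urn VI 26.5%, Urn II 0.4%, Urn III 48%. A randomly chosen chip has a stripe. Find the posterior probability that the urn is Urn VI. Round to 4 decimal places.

0.2059

By Bayes' rule, posterior ∝ prior × likelihood:
  Urn V: 0.33 × 0.26 = 0.0858
  Urn VI: 0.23 × 0.265 = 0.06095
  Urn II: 0.13 × 0.004 = 0.00052
  Urn III: 0.31 × 0.48 = 0.1488
Total = 0.29607.
P(Urn VI | evidence) = 0.06095 / 0.29607 ≈ 0.2059.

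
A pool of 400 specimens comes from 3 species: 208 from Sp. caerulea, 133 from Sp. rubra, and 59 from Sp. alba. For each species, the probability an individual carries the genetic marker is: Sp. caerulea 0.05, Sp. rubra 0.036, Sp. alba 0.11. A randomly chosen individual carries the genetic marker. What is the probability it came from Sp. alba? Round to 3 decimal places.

By Bayes' rule, posterior ∝ prior × likelihood:
  Sp. caerulea: 0.52 × 0.05 = 0.026
  Sp. rubra: 0.3325 × 0.036 = 0.01197
  Sp. alba: 0.1475 × 0.11 = 0.016225
Normalizing constant = 0.054195.
P(Sp. alba | evidence) = 0.016225 / 0.054195 ≈ 0.299.

0.299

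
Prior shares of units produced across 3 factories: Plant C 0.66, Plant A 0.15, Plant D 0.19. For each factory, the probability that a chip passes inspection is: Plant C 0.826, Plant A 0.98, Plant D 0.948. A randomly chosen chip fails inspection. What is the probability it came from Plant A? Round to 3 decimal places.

0.023

Taking complements, P(nonconforming | each) = Plant C 0.174, Plant A 0.02, Plant D 0.052.
Unnormalized posteriors (prior × likelihood):
  Plant C: 0.66 × 0.174 = 0.11484
  Plant A: 0.15 × 0.02 = 0.003
  Plant D: 0.19 × 0.052 = 0.00988
Sum = 0.12772.
P(Plant A | evidence) = 0.003 / 0.12772 ≈ 0.023.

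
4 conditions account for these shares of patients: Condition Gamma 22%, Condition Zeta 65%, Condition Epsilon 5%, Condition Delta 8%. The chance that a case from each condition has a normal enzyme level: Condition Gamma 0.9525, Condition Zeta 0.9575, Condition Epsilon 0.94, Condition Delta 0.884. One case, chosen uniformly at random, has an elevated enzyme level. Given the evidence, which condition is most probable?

Taking complements, P(elevated | each) = Condition Gamma 0.0475, Condition Zeta 0.0425, Condition Epsilon 0.06, Condition Delta 0.116.
Compute prior × likelihood for every hypothesis:
  Condition Gamma: 0.22 × 0.0475 = 0.01045
  Condition Zeta: 0.65 × 0.0425 = 0.027625
  Condition Epsilon: 0.05 × 0.06 = 0.003
  Condition Delta: 0.08 × 0.116 = 0.00928
Total = 0.050355.
Largest term belongs to Condition Zeta, so Condition Zeta is most probable.

Condition Zeta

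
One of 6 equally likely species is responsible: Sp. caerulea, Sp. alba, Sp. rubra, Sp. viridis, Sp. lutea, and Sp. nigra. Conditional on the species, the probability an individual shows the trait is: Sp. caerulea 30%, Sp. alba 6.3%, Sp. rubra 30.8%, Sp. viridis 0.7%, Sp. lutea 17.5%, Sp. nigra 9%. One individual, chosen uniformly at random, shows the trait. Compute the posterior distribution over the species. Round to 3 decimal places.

Sp. caerulea 0.318, Sp. alba 0.067, Sp. rubra 0.327, Sp. viridis 0.007, Sp. lutea 0.186, Sp. nigra 0.095

With a uniform prior (1/6 each), posterior ∝ likelihood:
  Sp. caerulea: 0.3
  Sp. alba: 0.063
  Sp. rubra: 0.308
  Sp. viridis: 0.007
  Sp. lutea: 0.175
  Sp. nigra: 0.09
Normalizing constant = 0.943.
P(Sp. caerulea | trait) = 0.3/0.943 ≈ 0.318
P(Sp. alba | trait) = 0.063/0.943 ≈ 0.067
P(Sp. rubra | trait) = 0.308/0.943 ≈ 0.327
P(Sp. viridis | trait) = 0.007/0.943 ≈ 0.007
P(Sp. lutea | trait) = 0.175/0.943 ≈ 0.186
P(Sp. nigra | trait) = 0.09/0.943 ≈ 0.095
(Check: 0.318+0.067+0.327+0.007+0.186+0.095 = 1.000.)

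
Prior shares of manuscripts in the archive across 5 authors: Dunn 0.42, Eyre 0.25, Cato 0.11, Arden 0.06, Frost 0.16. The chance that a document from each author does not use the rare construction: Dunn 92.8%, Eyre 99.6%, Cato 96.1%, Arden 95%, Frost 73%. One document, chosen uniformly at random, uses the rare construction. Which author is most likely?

Frost

Taking complements, P(rare-form | each) = Dunn 0.072, Eyre 0.004, Cato 0.039, Arden 0.05, Frost 0.27.
Compute prior × likelihood for every hypothesis:
  Dunn: 0.42 × 0.072 = 0.03024
  Eyre: 0.25 × 0.004 = 0.001
  Cato: 0.11 × 0.039 = 0.00429
  Arden: 0.06 × 0.05 = 0.003
  Frost: 0.16 × 0.27 = 0.0432
Sum = 0.08173.
Largest term belongs to Frost, so Frost is most probable.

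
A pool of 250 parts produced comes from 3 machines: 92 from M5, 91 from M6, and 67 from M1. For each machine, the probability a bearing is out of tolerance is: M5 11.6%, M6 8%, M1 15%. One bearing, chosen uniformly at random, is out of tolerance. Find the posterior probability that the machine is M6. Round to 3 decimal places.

By Bayes' rule, posterior ∝ prior × likelihood:
  M5: 0.368 × 0.116 = 0.042688
  M6: 0.364 × 0.08 = 0.02912
  M1: 0.268 × 0.15 = 0.0402
Normalizing constant = 0.112008.
P(M6 | evidence) = 0.02912 / 0.112008 ≈ 0.260.

0.260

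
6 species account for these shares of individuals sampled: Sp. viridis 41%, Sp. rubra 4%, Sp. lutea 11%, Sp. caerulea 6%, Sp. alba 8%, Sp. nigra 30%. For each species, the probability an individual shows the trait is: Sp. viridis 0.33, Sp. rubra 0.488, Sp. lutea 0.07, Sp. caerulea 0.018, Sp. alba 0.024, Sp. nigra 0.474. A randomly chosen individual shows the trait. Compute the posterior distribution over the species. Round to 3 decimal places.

Unnormalized posteriors (prior × likelihood):
  Sp. viridis: 0.41 × 0.33 = 0.1353
  Sp. rubra: 0.04 × 0.488 = 0.01952
  Sp. lutea: 0.11 × 0.07 = 0.0077
  Sp. caerulea: 0.06 × 0.018 = 0.00108
  Sp. alba: 0.08 × 0.024 = 0.00192
  Sp. nigra: 0.3 × 0.474 = 0.1422
Normalizing constant = 0.30772.
P(Sp. viridis | trait) = 0.1353/0.30772 ≈ 0.440
P(Sp. rubra | trait) = 0.01952/0.30772 ≈ 0.063
P(Sp. lutea | trait) = 0.0077/0.30772 ≈ 0.025
P(Sp. caerulea | trait) = 0.00108/0.30772 ≈ 0.004
P(Sp. alba | trait) = 0.00192/0.30772 ≈ 0.006
P(Sp. nigra | trait) = 0.1422/0.30772 ≈ 0.462

Sp. viridis 0.440, Sp. rubra 0.063, Sp. lutea 0.025, Sp. caerulea 0.004, Sp. alba 0.006, Sp. nigra 0.462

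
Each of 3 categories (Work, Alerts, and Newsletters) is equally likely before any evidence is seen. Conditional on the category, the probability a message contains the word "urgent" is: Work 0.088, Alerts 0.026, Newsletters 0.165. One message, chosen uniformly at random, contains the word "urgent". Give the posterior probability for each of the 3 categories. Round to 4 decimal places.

Work 0.3154, Alerts 0.0932, Newsletters 0.5914

Since the prior is uniform, the posterior is proportional to the likelihood:
  Work: 0.088
  Alerts: 0.026
  Newsletters: 0.165
Sum = 0.279.
P(Work | urgent-flag) = 0.088/0.279 ≈ 0.3154
P(Alerts | urgent-flag) = 0.026/0.279 ≈ 0.0932
P(Newsletters | urgent-flag) = 0.165/0.279 ≈ 0.5914
(Check: 0.3154+0.0932+0.5914 = 1.0000.)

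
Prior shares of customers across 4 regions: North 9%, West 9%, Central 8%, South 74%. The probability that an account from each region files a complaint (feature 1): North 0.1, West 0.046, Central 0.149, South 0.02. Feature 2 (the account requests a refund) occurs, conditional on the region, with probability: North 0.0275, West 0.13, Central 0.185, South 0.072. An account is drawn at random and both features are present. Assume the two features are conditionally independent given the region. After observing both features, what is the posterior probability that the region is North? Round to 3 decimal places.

Prior × likelihood for each hypothesis:
  North: 0.09 × 0.1 × 0.0275 = 0.0002475
  West: 0.09 × 0.046 × 0.13 = 0.0005382
  Central: 0.08 × 0.149 × 0.185 = 0.0022052
  South: 0.74 × 0.02 × 0.072 = 0.0010656
Sum = 0.0040565.
P(North | evidence) = 0.0002475 / 0.0040565 ≈ 0.061.

0.061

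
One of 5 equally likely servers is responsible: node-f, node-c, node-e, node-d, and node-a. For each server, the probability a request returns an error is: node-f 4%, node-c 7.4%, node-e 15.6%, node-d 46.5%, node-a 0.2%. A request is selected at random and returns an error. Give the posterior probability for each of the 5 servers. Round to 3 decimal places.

Since the prior is uniform, the posterior is proportional to the likelihood:
  node-f: 0.04
  node-c: 0.074
  node-e: 0.156
  node-d: 0.465
  node-a: 0.002
Sum = 0.737.
P(node-f | error) = 0.04/0.737 ≈ 0.054
P(node-c | error) = 0.074/0.737 ≈ 0.100
P(node-e | error) = 0.156/0.737 ≈ 0.212
P(node-d | error) = 0.465/0.737 ≈ 0.631
P(node-a | error) = 0.002/0.737 ≈ 0.003
(Check: 0.054+0.100+0.212+0.631+0.003 = 1.000.)

node-f 0.054, node-c 0.100, node-e 0.212, node-d 0.631, node-a 0.003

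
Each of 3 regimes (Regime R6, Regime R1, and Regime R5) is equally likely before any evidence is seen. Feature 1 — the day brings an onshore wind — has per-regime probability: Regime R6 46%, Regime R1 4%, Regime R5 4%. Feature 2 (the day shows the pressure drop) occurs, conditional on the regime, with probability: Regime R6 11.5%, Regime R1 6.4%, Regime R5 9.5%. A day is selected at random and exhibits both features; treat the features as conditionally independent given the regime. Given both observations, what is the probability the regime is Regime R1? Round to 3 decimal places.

Since the prior is uniform, the posterior is proportional to the likelihood:
  Regime R6: 0.46 × 0.115 = 0.0529
  Regime R1: 0.04 × 0.064 = 0.00256
  Regime R5: 0.04 × 0.095 = 0.0038
Total = 0.05926.
P(Regime R1 | evidence) = 0.00256 / 0.05926 ≈ 0.043.

0.043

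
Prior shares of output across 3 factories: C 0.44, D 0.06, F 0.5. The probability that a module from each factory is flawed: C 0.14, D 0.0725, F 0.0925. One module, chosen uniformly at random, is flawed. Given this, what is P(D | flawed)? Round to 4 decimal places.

0.0388

Compute prior × likelihood for every hypothesis:
  C: 0.44 × 0.14 = 0.0616
  D: 0.06 × 0.0725 = 0.00435
  F: 0.5 × 0.0925 = 0.04625
Total = 0.1122.
P(D | evidence) = 0.00435 / 0.1122 ≈ 0.0388.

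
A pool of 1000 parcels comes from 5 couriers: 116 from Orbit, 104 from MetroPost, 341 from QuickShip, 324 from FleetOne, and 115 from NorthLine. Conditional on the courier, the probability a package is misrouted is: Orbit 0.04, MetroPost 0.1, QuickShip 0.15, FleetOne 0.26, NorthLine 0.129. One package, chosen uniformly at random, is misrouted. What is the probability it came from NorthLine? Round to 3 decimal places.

0.090

By Bayes' rule, posterior ∝ prior × likelihood:
  Orbit: 0.116 × 0.04 = 0.00464
  MetroPost: 0.104 × 0.1 = 0.0104
  QuickShip: 0.341 × 0.15 = 0.05115
  FleetOne: 0.324 × 0.26 = 0.08424
  NorthLine: 0.115 × 0.129 = 0.014835
Normalizing constant = 0.165265.
P(NorthLine | evidence) = 0.014835 / 0.165265 ≈ 0.090.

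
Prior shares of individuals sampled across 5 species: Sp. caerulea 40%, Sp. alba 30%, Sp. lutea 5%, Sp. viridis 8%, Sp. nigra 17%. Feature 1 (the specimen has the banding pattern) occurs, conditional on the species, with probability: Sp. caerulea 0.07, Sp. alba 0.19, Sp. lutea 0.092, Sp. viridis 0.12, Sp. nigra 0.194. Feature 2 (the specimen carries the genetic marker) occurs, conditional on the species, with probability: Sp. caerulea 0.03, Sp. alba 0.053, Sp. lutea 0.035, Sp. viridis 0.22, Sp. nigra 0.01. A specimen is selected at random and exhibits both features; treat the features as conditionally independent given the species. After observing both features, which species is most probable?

Sp. alba

Compute prior × likelihood for every hypothesis:
  Sp. caerulea: 0.4 × 0.07 × 0.03 = 0.00084
  Sp. alba: 0.3 × 0.19 × 0.053 = 0.003021
  Sp. lutea: 0.05 × 0.092 × 0.035 = 0.000161
  Sp. viridis: 0.08 × 0.12 × 0.22 = 0.002112
  Sp. nigra: 0.17 × 0.194 × 0.01 = 0.0003298
Sum = 0.0064638.
Largest term belongs to Sp. alba, so Sp. alba is most probable.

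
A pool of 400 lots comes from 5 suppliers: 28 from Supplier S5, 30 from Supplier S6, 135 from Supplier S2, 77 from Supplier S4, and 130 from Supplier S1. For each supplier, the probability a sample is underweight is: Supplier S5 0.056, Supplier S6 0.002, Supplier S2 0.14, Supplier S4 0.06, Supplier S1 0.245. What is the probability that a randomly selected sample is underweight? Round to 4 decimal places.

0.1425

Compute prior × likelihood for every hypothesis:
  Supplier S5: 0.07 × 0.056 = 0.00392
  Supplier S6: 0.075 × 0.002 = 0.00015
  Supplier S2: 0.3375 × 0.14 = 0.04725
  Supplier S4: 0.1925 × 0.06 = 0.01155
  Supplier S1: 0.325 × 0.245 = 0.079625
P(underweight) = 0.00392 + 0.00015 + 0.04725 + 0.01155 + 0.079625 = 0.142495 → 0.1425.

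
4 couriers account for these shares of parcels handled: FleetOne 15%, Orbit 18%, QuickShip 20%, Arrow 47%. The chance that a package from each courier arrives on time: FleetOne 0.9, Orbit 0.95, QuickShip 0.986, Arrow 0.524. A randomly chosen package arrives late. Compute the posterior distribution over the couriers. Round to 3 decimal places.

Taking complements, P(late | each) = FleetOne 0.1, Orbit 0.05, QuickShip 0.014, Arrow 0.476.
Prior × likelihood for each hypothesis:
  FleetOne: 0.15 × 0.1 = 0.015
  Orbit: 0.18 × 0.05 = 0.009
  QuickShip: 0.2 × 0.014 = 0.0028
  Arrow: 0.47 × 0.476 = 0.22372
Normalizing constant = 0.25052.
P(FleetOne | late) = 0.015/0.25052 ≈ 0.060
P(Orbit | late) = 0.009/0.25052 ≈ 0.036
P(QuickShip | late) = 0.0028/0.25052 ≈ 0.011
P(Arrow | late) = 0.22372/0.25052 ≈ 0.893

FleetOne 0.060, Orbit 0.036, QuickShip 0.011, Arrow 0.893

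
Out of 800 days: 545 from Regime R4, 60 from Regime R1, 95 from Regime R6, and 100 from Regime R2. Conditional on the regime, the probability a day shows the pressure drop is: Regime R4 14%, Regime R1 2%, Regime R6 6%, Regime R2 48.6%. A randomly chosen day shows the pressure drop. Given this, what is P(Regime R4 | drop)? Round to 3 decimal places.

0.579

Compute prior × likelihood for every hypothesis:
  Regime R4: 0.68125 × 0.14 = 0.095375
  Regime R1: 0.075 × 0.02 = 0.0015
  Regime R6: 0.11875 × 0.06 = 0.007125
  Regime R2: 0.125 × 0.486 = 0.06075
Normalizing constant = 0.16475.
P(Regime R4 | evidence) = 0.095375 / 0.16475 ≈ 0.579.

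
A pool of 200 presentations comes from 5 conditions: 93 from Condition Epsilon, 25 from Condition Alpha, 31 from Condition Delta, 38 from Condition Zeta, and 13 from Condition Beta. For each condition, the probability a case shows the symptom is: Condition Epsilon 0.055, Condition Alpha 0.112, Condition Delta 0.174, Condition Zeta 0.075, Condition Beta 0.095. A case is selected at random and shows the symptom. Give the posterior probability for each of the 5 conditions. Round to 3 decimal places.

Unnormalized posteriors (prior × likelihood):
  Condition Epsilon: 0.465 × 0.055 = 0.025575
  Condition Alpha: 0.125 × 0.112 = 0.014
  Condition Delta: 0.155 × 0.174 = 0.02697
  Condition Zeta: 0.19 × 0.075 = 0.01425
  Condition Beta: 0.065 × 0.095 = 0.006175
Normalizing constant = 0.08697.
P(Condition Epsilon | symptomatic) = 0.025575/0.08697 ≈ 0.294
P(Condition Alpha | symptomatic) = 0.014/0.08697 ≈ 0.161
P(Condition Delta | symptomatic) = 0.02697/0.08697 ≈ 0.310
P(Condition Zeta | symptomatic) = 0.01425/0.08697 ≈ 0.164
P(Condition Beta | symptomatic) = 0.006175/0.08697 ≈ 0.071
(Check: 0.294+0.161+0.310+0.164+0.071 = 1.000.)

Condition Epsilon 0.294, Condition Alpha 0.161, Condition Delta 0.310, Condition Zeta 0.164, Condition Beta 0.071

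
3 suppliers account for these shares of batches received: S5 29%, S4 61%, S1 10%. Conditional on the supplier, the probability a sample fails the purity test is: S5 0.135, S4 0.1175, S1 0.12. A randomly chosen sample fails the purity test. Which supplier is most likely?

Prior × likelihood for each hypothesis:
  S5: 0.29 × 0.135 = 0.03915
  S4: 0.61 × 0.1175 = 0.071675
  S1: 0.1 × 0.12 = 0.012
Total = 0.122825.
Largest term belongs to S4, so S4 is most probable.

S4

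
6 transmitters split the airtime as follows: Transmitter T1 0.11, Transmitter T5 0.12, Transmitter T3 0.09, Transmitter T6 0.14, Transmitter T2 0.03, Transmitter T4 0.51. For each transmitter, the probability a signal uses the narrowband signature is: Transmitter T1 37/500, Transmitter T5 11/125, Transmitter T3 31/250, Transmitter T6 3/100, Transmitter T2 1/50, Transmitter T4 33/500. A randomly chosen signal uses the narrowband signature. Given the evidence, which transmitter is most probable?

Unnormalized posteriors (prior × likelihood):
  Transmitter T1: 0.11 × 0.074 = 0.00814
  Transmitter T5: 0.12 × 0.088 = 0.01056
  Transmitter T3: 0.09 × 0.124 = 0.01116
  Transmitter T6: 0.14 × 0.03 = 0.0042
  Transmitter T2: 0.03 × 0.02 = 0.0006
  Transmitter T4: 0.51 × 0.066 = 0.03366
Normalizing constant = 0.06832.
Largest term belongs to Transmitter T4, so Transmitter T4 is most probable.

Transmitter T4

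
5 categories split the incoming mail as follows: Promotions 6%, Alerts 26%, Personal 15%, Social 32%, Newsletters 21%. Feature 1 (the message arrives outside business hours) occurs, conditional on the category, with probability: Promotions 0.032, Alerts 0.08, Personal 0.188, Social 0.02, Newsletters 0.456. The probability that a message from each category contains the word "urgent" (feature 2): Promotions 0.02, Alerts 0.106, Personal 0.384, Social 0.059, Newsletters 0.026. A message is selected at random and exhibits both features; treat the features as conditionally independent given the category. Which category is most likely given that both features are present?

By Bayes' rule, posterior ∝ prior × likelihood:
  Promotions: 0.06 × 0.032 × 0.02 = 0.0000384
  Alerts: 0.26 × 0.08 × 0.106 = 0.0022048
  Personal: 0.15 × 0.188 × 0.384 = 0.0108288
  Social: 0.32 × 0.02 × 0.059 = 0.0003776
  Newsletters: 0.21 × 0.456 × 0.026 = 0.00248976
Normalizing constant = 0.01593936.
Largest term belongs to Personal, so Personal is most probable.

Personal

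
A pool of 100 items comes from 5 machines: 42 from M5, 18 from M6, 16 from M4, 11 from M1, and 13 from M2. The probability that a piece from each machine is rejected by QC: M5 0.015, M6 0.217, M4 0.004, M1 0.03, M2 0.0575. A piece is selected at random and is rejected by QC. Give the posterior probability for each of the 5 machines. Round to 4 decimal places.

Unnormalized posteriors (prior × likelihood):
  M5: 0.42 × 0.015 = 0.0063
  M6: 0.18 × 0.217 = 0.03906
  M4: 0.16 × 0.004 = 0.00064
  M1: 0.11 × 0.03 = 0.0033
  M2: 0.13 × 0.0575 = 0.007475
Total = 0.056775.
P(M5 | rejected) = 0.0063/0.056775 ≈ 0.1110
P(M6 | rejected) = 0.03906/0.056775 ≈ 0.6880
P(M4 | rejected) = 0.00064/0.056775 ≈ 0.0113
P(M1 | rejected) = 0.0033/0.056775 ≈ 0.0581
P(M2 | rejected) = 0.007475/0.056775 ≈ 0.1317

M5 0.1110, M6 0.6880, M4 0.0113, M1 0.0581, M2 0.1317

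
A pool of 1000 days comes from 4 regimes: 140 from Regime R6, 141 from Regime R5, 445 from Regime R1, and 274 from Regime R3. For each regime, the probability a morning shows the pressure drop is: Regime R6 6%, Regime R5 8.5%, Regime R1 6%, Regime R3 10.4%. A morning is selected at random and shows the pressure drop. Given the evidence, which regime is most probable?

By Bayes' rule, posterior ∝ prior × likelihood:
  Regime R6: 0.14 × 0.06 = 0.0084
  Regime R5: 0.141 × 0.085 = 0.011985
  Regime R1: 0.445 × 0.06 = 0.0267
  Regime R3: 0.274 × 0.104 = 0.028496
Sum = 0.075581.
Largest term belongs to Regime R3, so Regime R3 is most probable.

Regime R3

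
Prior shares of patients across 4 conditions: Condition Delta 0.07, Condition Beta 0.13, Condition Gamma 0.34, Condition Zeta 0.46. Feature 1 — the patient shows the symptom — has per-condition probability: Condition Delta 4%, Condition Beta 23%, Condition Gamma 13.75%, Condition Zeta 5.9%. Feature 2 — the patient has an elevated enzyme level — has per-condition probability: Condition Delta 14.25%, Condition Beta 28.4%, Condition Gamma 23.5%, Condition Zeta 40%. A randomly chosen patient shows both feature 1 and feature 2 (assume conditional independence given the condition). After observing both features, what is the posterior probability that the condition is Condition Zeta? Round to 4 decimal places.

Prior × likelihood for each hypothesis:
  Condition Delta: 0.07 × 0.04 × 0.1425 = 0.000399
  Condition Beta: 0.13 × 0.23 × 0.284 = 0.0084916
  Condition Gamma: 0.34 × 0.1375 × 0.235 = 0.01098625
  Condition Zeta: 0.46 × 0.059 × 0.4 = 0.010856
Total = 0.03073285.
P(Condition Zeta | evidence) = 0.010856 / 0.03073285 ≈ 0.3532.

0.3532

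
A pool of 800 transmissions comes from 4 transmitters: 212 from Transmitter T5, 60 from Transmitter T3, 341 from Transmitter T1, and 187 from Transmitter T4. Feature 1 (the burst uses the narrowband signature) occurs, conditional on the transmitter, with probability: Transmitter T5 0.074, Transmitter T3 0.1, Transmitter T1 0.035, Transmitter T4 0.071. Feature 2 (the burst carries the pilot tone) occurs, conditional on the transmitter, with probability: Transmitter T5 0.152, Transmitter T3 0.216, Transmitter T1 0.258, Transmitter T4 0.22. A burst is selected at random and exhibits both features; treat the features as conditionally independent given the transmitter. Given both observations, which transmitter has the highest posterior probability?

Transmitter T1

Prior × likelihood for each hypothesis:
  Transmitter T5: 0.265 × 0.074 × 0.152 = 0.00298072
  Transmitter T3: 0.075 × 0.1 × 0.216 = 0.00162
  Transmitter T1: 0.42625 × 0.035 × 0.258 = 0.0038490375
  Transmitter T4: 0.23375 × 0.071 × 0.22 = 0.003651175
Normalizing constant = 0.0121009325.
Largest term belongs to Transmitter T1, so Transmitter T1 is most probable.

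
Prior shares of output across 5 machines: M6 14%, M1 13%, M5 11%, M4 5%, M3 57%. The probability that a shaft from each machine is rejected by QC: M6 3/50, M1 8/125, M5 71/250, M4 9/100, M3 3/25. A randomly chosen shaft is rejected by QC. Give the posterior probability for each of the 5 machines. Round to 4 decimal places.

Compute prior × likelihood for every hypothesis:
  M6: 0.14 × 0.06 = 0.0084
  M1: 0.13 × 0.064 = 0.00832
  M5: 0.11 × 0.284 = 0.03124
  M4: 0.05 × 0.09 = 0.0045
  M3: 0.57 × 0.12 = 0.0684
Sum = 0.12086.
P(M6 | rejected) = 0.0084/0.12086 ≈ 0.0695
P(M1 | rejected) = 0.00832/0.12086 ≈ 0.0688
P(M5 | rejected) = 0.03124/0.12086 ≈ 0.2585
P(M4 | rejected) = 0.0045/0.12086 ≈ 0.0372
P(M3 | rejected) = 0.0684/0.12086 ≈ 0.5659

M6 0.0695, M1 0.0688, M5 0.2585, M4 0.0372, M3 0.5659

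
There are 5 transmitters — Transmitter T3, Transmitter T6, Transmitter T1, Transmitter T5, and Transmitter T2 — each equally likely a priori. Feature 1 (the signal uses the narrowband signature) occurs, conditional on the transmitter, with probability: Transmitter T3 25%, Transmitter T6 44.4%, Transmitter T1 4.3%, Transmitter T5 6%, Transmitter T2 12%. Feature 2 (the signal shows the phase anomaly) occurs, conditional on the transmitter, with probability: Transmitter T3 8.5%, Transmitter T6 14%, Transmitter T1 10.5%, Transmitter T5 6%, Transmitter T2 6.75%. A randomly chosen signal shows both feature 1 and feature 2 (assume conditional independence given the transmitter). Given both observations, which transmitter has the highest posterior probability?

With a uniform prior (1/5 each), posterior ∝ likelihood:
  Transmitter T3: 0.25 × 0.085 = 0.02125
  Transmitter T6: 0.444 × 0.14 = 0.06216
  Transmitter T1: 0.043 × 0.105 = 0.004515
  Transmitter T5: 0.06 × 0.06 = 0.0036
  Transmitter T2: 0.12 × 0.0675 = 0.0081
Total = 0.099625.
Largest term belongs to Transmitter T6, so Transmitter T6 is most probable.

Transmitter T6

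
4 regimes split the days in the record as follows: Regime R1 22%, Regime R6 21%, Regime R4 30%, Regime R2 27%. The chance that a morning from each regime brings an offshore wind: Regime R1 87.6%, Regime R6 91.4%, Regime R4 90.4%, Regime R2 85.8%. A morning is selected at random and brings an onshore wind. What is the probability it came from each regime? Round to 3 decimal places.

Regime R1 0.243, Regime R6 0.161, Regime R4 0.256, Regime R2 0.341

Taking complements, P(onshore | each) = Regime R1 0.124, Regime R6 0.086, Regime R4 0.096, Regime R2 0.142.
Unnormalized posteriors (prior × likelihood):
  Regime R1: 0.22 × 0.124 = 0.02728
  Regime R6: 0.21 × 0.086 = 0.01806
  Regime R4: 0.3 × 0.096 = 0.0288
  Regime R2: 0.27 × 0.142 = 0.03834
Total = 0.11248.
P(Regime R1 | onshore) = 0.02728/0.11248 ≈ 0.243
P(Regime R6 | onshore) = 0.01806/0.11248 ≈ 0.161
P(Regime R4 | onshore) = 0.0288/0.11248 ≈ 0.256
P(Regime R2 | onshore) = 0.03834/0.11248 ≈ 0.341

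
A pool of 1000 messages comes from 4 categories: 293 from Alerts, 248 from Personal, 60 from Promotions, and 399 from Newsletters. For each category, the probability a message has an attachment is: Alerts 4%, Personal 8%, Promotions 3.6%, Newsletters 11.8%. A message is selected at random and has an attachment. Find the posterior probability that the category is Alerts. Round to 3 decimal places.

0.145

Unnormalized posteriors (prior × likelihood):
  Alerts: 0.293 × 0.04 = 0.01172
  Personal: 0.248 × 0.08 = 0.01984
  Promotions: 0.06 × 0.036 = 0.00216
  Newsletters: 0.399 × 0.118 = 0.047082
Normalizing constant = 0.080802.
P(Alerts | evidence) = 0.01172 / 0.080802 ≈ 0.145.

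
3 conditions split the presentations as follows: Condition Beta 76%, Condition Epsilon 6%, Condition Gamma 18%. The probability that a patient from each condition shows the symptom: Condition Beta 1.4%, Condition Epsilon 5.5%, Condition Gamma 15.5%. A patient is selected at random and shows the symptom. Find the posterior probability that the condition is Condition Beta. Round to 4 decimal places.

0.2543

Prior × likelihood for each hypothesis:
  Condition Beta: 0.76 × 0.014 = 0.01064
  Condition Epsilon: 0.06 × 0.055 = 0.0033
  Condition Gamma: 0.18 × 0.155 = 0.0279
Normalizing constant = 0.04184.
P(Condition Beta | evidence) = 0.01064 / 0.04184 ≈ 0.2543.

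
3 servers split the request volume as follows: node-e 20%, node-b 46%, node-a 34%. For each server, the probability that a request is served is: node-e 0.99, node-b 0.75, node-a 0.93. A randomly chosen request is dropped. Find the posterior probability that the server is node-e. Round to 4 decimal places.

Taking complements, P(dropped | each) = node-e 0.01, node-b 0.25, node-a 0.07.
Compute prior × likelihood for every hypothesis:
  node-e: 0.2 × 0.01 = 0.002
  node-b: 0.46 × 0.25 = 0.115
  node-a: 0.34 × 0.07 = 0.0238
Normalizing constant = 0.1408.
P(node-e | evidence) = 0.002 / 0.1408 ≈ 0.0142.

0.0142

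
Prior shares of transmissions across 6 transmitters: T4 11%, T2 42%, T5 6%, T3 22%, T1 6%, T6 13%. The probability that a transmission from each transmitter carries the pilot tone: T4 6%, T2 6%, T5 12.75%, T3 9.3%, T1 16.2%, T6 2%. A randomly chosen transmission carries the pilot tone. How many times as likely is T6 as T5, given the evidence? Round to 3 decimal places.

Prior × likelihood for each hypothesis:
  T4: 0.11 × 0.06 = 0.0066
  T2: 0.42 × 0.06 = 0.0252
  T5: 0.06 × 0.1275 = 0.00765
  T3: 0.22 × 0.093 = 0.02046
  T1: 0.06 × 0.162 = 0.00972
  T6: 0.13 × 0.02 = 0.0026
Normalizing constant = 0.07223.
The ratio is 0.0026 / 0.00765 (the normalizer cancels) = 0.340.

0.340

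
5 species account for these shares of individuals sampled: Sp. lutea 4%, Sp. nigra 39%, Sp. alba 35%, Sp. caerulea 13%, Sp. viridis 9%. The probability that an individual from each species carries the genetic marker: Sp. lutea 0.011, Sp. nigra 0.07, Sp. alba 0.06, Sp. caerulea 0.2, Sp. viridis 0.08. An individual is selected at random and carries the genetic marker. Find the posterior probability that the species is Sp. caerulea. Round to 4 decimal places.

By Bayes' rule, posterior ∝ prior × likelihood:
  Sp. lutea: 0.04 × 0.011 = 0.00044
  Sp. nigra: 0.39 × 0.07 = 0.0273
  Sp. alba: 0.35 × 0.06 = 0.021
  Sp. caerulea: 0.13 × 0.2 = 0.026
  Sp. viridis: 0.09 × 0.08 = 0.0072
Total = 0.08194.
P(Sp. caerulea | evidence) = 0.026 / 0.08194 ≈ 0.3173.

0.3173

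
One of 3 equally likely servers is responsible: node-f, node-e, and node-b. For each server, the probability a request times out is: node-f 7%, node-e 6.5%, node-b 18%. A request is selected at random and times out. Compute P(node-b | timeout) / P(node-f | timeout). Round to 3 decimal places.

2.571

Since the prior is uniform, the posterior is proportional to the likelihood:
  node-f: 0.07
  node-e: 0.065
  node-b: 0.18
Sum = 0.315.
The ratio is 0.18 / 0.07 (the normalizer cancels) = 2.571.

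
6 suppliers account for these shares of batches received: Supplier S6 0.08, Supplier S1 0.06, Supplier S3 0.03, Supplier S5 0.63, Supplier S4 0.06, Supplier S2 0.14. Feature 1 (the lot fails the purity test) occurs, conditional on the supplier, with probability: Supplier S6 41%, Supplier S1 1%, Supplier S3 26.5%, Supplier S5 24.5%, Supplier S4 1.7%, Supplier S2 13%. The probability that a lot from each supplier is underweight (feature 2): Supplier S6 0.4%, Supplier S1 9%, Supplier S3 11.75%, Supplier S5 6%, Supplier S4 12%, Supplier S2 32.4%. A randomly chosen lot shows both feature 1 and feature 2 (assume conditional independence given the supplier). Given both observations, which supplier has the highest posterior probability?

Supplier S5

Compute prior × likelihood for every hypothesis:
  Supplier S6: 0.08 × 0.41 × 0.004 = 0.0001312
  Supplier S1: 0.06 × 0.01 × 0.09 = 0.000054
  Supplier S3: 0.03 × 0.265 × 0.1175 = 0.000934125
  Supplier S5: 0.63 × 0.245 × 0.06 = 0.009261
  Supplier S4: 0.06 × 0.017 × 0.12 = 0.0001224
  Supplier S2: 0.14 × 0.13 × 0.324 = 0.0058968
Sum = 0.016399525.
Largest term belongs to Supplier S5, so Supplier S5 is most probable.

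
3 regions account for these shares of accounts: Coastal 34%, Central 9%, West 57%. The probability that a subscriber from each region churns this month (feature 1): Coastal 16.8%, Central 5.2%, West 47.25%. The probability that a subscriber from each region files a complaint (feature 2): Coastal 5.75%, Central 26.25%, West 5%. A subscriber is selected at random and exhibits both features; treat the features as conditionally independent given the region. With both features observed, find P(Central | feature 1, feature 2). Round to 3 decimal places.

Unnormalized posteriors (prior × likelihood):
  Coastal: 0.34 × 0.168 × 0.0575 = 0.0032844
  Central: 0.09 × 0.052 × 0.2625 = 0.0012285
  West: 0.57 × 0.4725 × 0.05 = 0.01346625
Normalizing constant = 0.01797915.
P(Central | evidence) = 0.0012285 / 0.01797915 ≈ 0.068.

0.068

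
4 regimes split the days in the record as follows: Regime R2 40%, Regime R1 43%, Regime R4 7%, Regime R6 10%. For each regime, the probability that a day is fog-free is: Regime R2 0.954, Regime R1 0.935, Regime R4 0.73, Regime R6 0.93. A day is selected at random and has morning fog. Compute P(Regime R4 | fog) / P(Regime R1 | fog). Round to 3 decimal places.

Taking complements, P(fog | each) = Regime R2 0.046, Regime R1 0.065, Regime R4 0.27, Regime R6 0.07.
Prior × likelihood for each hypothesis:
  Regime R2: 0.4 × 0.046 = 0.0184
  Regime R1: 0.43 × 0.065 = 0.02795
  Regime R4: 0.07 × 0.27 = 0.0189
  Regime R6: 0.1 × 0.07 = 0.007
Normalizing constant = 0.07225.
The ratio is 0.0189 / 0.02795 (the normalizer cancels) = 0.676.

0.676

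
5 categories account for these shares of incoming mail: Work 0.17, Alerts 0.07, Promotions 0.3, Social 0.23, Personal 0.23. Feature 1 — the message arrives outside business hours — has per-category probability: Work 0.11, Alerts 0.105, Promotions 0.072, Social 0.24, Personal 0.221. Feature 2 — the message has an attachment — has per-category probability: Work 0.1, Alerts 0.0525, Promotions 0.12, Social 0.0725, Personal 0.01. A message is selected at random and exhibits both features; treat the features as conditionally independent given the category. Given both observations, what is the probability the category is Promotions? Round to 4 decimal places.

0.2770

Compute prior × likelihood for every hypothesis:
  Work: 0.17 × 0.11 × 0.1 = 0.00187
  Alerts: 0.07 × 0.105 × 0.0525 = 0.000385875
  Promotions: 0.3 × 0.072 × 0.12 = 0.002592
  Social: 0.23 × 0.24 × 0.0725 = 0.004002
  Personal: 0.23 × 0.221 × 0.01 = 0.0005083
Sum = 0.009358175.
P(Promotions | evidence) = 0.002592 / 0.009358175 ≈ 0.2770.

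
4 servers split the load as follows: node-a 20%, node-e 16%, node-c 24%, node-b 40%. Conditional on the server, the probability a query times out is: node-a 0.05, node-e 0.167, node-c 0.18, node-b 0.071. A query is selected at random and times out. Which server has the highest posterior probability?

node-c

By Bayes' rule, posterior ∝ prior × likelihood:
  node-a: 0.2 × 0.05 = 0.01
  node-e: 0.16 × 0.167 = 0.02672
  node-c: 0.24 × 0.18 = 0.0432
  node-b: 0.4 × 0.071 = 0.0284
Total = 0.10832.
Largest term belongs to node-c, so node-c is most probable.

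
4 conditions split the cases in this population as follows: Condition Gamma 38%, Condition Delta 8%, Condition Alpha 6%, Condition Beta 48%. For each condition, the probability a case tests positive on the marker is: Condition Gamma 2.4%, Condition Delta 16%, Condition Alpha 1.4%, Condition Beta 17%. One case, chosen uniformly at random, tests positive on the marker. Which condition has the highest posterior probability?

Prior × likelihood for each hypothesis:
  Condition Gamma: 0.38 × 0.024 = 0.00912
  Condition Delta: 0.08 × 0.16 = 0.0128
  Condition Alpha: 0.06 × 0.014 = 0.00084
  Condition Beta: 0.48 × 0.17 = 0.0816
Total = 0.10436.
Largest term belongs to Condition Beta, so Condition Beta is most probable.

Condition Beta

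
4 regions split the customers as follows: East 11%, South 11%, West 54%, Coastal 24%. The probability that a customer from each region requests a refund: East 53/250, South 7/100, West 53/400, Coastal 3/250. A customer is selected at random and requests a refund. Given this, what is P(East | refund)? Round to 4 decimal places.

Compute prior × likelihood for every hypothesis:
  East: 0.11 × 0.212 = 0.02332
  South: 0.11 × 0.07 = 0.0077
  West: 0.54 × 0.1325 = 0.07155
  Coastal: 0.24 × 0.012 = 0.00288
Normalizing constant = 0.10545.
P(East | evidence) = 0.02332 / 0.10545 ≈ 0.2211.

0.2211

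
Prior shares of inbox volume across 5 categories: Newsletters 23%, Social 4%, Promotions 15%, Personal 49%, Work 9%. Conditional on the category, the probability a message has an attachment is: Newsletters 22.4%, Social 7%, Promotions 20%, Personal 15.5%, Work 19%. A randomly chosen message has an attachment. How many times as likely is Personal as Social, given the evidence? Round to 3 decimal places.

27.125

Prior × likelihood for each hypothesis:
  Newsletters: 0.23 × 0.224 = 0.05152
  Social: 0.04 × 0.07 = 0.0028
  Promotions: 0.15 × 0.2 = 0.03
  Personal: 0.49 × 0.155 = 0.07595
  Work: 0.09 × 0.19 = 0.0171
Total = 0.17737.
The ratio is 0.07595 / 0.0028 (the normalizer cancels) = 27.125.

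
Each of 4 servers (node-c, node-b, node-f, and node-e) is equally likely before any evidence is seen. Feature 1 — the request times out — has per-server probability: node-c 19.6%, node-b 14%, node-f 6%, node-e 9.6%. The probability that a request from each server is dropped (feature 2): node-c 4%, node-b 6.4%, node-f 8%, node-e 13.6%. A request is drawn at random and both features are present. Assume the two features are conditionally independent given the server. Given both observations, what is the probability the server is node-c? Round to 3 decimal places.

0.226

With a uniform prior (1/4 each), posterior ∝ likelihood:
  node-c: 0.196 × 0.04 = 0.00784
  node-b: 0.14 × 0.064 = 0.00896
  node-f: 0.06 × 0.08 = 0.0048
  node-e: 0.096 × 0.136 = 0.013056
Normalizing constant = 0.034656.
P(node-c | evidence) = 0.00784 / 0.034656 ≈ 0.226.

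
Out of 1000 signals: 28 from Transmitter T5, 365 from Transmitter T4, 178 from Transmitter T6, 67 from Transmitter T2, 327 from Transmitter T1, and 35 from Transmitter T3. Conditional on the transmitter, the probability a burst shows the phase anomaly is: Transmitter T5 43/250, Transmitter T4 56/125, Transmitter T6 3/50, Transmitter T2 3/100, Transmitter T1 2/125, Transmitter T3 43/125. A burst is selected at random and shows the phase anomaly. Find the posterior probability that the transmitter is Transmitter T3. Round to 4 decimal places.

0.0607

Compute prior × likelihood for every hypothesis:
  Transmitter T5: 0.028 × 0.172 = 0.004816
  Transmitter T4: 0.365 × 0.448 = 0.16352
  Transmitter T6: 0.178 × 0.06 = 0.01068
  Transmitter T2: 0.067 × 0.03 = 0.00201
  Transmitter T1: 0.327 × 0.016 = 0.005232
  Transmitter T3: 0.035 × 0.344 = 0.01204
Total = 0.198298.
P(Transmitter T3 | evidence) = 0.01204 / 0.198298 ≈ 0.0607.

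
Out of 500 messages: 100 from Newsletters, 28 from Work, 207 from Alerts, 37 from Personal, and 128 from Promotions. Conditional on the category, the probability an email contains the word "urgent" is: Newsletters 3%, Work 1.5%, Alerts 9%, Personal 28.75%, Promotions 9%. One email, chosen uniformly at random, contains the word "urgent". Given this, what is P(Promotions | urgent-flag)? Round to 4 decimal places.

By Bayes' rule, posterior ∝ prior × likelihood:
  Newsletters: 0.2 × 0.03 = 0.006
  Work: 0.056 × 0.015 = 0.00084
  Alerts: 0.414 × 0.09 = 0.03726
  Personal: 0.074 × 0.2875 = 0.021275
  Promotions: 0.256 × 0.09 = 0.02304
Total = 0.088415.
P(Promotions | evidence) = 0.02304 / 0.088415 ≈ 0.2606.

0.2606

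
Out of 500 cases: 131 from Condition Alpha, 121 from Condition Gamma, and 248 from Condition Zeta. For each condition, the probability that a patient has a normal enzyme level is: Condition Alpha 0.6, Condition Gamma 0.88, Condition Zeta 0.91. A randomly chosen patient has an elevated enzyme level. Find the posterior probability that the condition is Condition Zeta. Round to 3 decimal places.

0.250

Taking complements, P(elevated | each) = Condition Alpha 0.4, Condition Gamma 0.12, Condition Zeta 0.09.
Unnormalized posteriors (prior × likelihood):
  Condition Alpha: 0.262 × 0.4 = 0.1048
  Condition Gamma: 0.242 × 0.12 = 0.02904
  Condition Zeta: 0.496 × 0.09 = 0.04464
Total = 0.17848.
P(Condition Zeta | evidence) = 0.04464 / 0.17848 ≈ 0.250.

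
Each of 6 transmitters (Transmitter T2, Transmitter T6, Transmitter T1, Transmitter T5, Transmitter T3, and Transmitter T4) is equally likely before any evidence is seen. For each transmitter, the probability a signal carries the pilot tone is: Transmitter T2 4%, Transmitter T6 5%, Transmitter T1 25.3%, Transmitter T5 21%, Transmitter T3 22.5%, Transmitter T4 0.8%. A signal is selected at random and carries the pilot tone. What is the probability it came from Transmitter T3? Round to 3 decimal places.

0.286

With a uniform prior (1/6 each), posterior ∝ likelihood:
  Transmitter T2: 0.04
  Transmitter T6: 0.05
  Transmitter T1: 0.253
  Transmitter T5: 0.21
  Transmitter T3: 0.225
  Transmitter T4: 0.008
Normalizing constant = 0.786.
P(Transmitter T3 | evidence) = 0.225 / 0.786 ≈ 0.286.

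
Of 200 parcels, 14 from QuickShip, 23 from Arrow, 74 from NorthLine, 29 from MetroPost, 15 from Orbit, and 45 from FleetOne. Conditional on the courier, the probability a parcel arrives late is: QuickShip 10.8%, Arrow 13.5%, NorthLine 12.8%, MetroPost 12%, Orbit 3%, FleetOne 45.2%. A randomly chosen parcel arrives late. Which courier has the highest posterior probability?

Prior × likelihood for each hypothesis:
  QuickShip: 0.07 × 0.108 = 0.00756
  Arrow: 0.115 × 0.135 = 0.015525
  NorthLine: 0.37 × 0.128 = 0.04736
  MetroPost: 0.145 × 0.12 = 0.0174
  Orbit: 0.075 × 0.03 = 0.00225
  FleetOne: 0.225 × 0.452 = 0.1017
Normalizing constant = 0.191795.
Largest term belongs to FleetOne, so FleetOne is most probable.

FleetOne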